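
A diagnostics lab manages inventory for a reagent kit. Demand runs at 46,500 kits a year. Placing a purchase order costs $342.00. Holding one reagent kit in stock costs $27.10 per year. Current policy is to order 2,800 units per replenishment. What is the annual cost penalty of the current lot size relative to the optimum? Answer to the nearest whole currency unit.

EOQ = √(2DS/H) = √(2 × 46,500 × 342 / 27.1) ≈ 1083.35.
Cost at Q* = (D/Q*)S + (Q*/2)H = √(2DSH) ≈ $29,358.86.
Cost at Q = 2,800: (46,500/2,800)×342 + (2,800/2)×27.1 = $5,679.64 + $37,940.00 = $43,619.64.
Excess = $43,619.64 − $29,358.86 = $14,260.78.

Extra cost ≈ $14,261 per year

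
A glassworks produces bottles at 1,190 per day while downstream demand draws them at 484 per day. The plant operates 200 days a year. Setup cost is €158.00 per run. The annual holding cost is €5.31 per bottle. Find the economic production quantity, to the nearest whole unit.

Q* ≈ 3,116 bottles

Annual demand D = 484 × 200 = 96,800.
Production build-up factor (1 − d/p) = 1 − 484/1,190 = 0.5933.
Q* = √(2DS / (H(1 − d/p))) = √(2 × 96,800 × 158 / (5.31 × 0.5933)).
= √(30,588,800 / 3.1503) ≈ 3116.055.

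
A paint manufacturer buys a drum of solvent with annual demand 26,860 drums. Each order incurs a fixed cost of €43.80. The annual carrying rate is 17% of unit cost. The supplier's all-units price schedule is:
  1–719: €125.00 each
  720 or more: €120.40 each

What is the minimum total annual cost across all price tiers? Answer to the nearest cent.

TC* ≈ €3,242,946.46

Holding cost per unit per year at price C is H = 0.17·C.
Evaluate total cost at each tier's feasible EOQ or, if the EOQ is below the tier, at the tier's minimum quantity.
EOQ at €125.00 = 332.8 (feasible in tier 1): TC = 26,860×€125.00 + (26,860/332.8)×43.8 + (332.8/2)×0.17×€125.00 = €3,364,571.06.
EOQ at €120.40 = 339.1 < 720, so use break Q=720: TC = 26,860×€120.40 + (26,860/720.0)×43.8 + (720.0/2)×0.17×€120.40 = €3,242,946.46.
Lowest total cost among the candidates is at Q = 720.0.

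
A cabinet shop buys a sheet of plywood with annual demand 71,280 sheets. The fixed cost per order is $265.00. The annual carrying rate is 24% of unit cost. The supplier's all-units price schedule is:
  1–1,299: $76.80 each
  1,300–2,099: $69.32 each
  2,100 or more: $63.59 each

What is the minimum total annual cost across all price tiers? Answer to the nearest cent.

TC* ≈ $4,557,714.74

Holding cost per unit per year at price C is H = 0.24·C.
Candidates are each tier's EOQ (if it falls in that tier) and each price-break quantity.
Tier 1 ($76.80): EOQ = 1431.6 exceeds tier's upper bound 1299, so this tier is dominated.
EOQ at $69.32 = 1506.9 (feasible in tier 2): TC = 71,280×$69.32 + (71,280/1506.9)×265 + (1506.9/2)×0.24×$69.32 = $4,966,199.74.
EOQ at $63.59 = 1573.3 < 2100, so use break Q=2100: TC = 71,280×$63.59 + (71,280/2100.0)×265 + (2100.0/2)×0.24×$63.59 = $4,557,714.74.
Lowest total cost among the candidates is at Q = 2100.0.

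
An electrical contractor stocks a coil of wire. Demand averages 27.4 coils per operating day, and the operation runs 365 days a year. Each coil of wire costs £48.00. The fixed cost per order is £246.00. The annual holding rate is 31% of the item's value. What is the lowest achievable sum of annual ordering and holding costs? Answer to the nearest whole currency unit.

TC* ≈ £8,557

Annual demand D = 27.4 × 365 = 10,001.
Holding cost H = 0.31 × £48.00 = £14.8800 per unit per year.
Q* = √(2DS/H) = √(2 × 10,001 × 246 / 14.88) ≈ 575.05.
At the optimum the two cost components are equal, so total cost = 2·(Q*/2)H = Q*·H.
Minimum total = √(2DSH) = √(2 × 10,001 × 246 × 14.88) ≈ 8556.689.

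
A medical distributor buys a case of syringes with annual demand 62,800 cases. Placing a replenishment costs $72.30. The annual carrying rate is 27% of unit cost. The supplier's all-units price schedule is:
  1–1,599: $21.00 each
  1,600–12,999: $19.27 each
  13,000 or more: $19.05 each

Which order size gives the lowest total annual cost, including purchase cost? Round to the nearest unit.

Q* ≈ 1,600 cases

Holding cost per unit per year at price C is H = 0.27·C.
Candidates are each tier's EOQ (if it falls in that tier) and each price-break quantity.
EOQ at $21.00 = 1265.5 (feasible in tier 1): TC = 62,800×$21.00 + (62,800/1265.5)×72.3 + (1265.5/2)×0.27×$21.00 = $1,325,975.56.
EOQ at $19.27 = 1321.1 < 1600, so use break Q=1600: TC = 62,800×$19.27 + (62,800/1600.0)×72.3 + (1600.0/2)×0.27×$19.27 = $1,217,156.09.
EOQ at $19.05 = 1328.7 < 13000, so use break Q=13000: TC = 62,800×$19.05 + (62,800/13000.0)×72.3 + (13000.0/2)×0.27×$19.05 = $1,230,122.01.
Lowest total cost is $1,217,156.09 at Q = 1600.0.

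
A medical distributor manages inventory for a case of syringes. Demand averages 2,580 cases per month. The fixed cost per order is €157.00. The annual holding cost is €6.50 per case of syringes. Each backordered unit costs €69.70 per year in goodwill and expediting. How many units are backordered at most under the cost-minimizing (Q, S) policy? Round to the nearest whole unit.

S* ≈ 109 cases

Annual demand D = 2,580 × 12 = 30,960.
With planned backorders, Q* = √(2DS/H) · √((H+B)/B).
√(2DS/H) = √(2 × 30,960 × 157 / 6.5) = 1222.950.
√((H+B)/B) = √((6.5+69.7)/69.7) = 1.0456.
Q* ≈ 1278.703.
S* = Q* · H/(H+B) = 1278.703 × 6.5/76.2 ≈ 109.076.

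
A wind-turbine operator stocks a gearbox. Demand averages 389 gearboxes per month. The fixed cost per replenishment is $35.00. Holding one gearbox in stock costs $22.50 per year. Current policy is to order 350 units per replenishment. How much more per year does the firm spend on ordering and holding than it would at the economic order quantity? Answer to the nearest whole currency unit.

Annual demand D = 389 × 12 = 4,668.
EOQ = √(2DS/H) = √(2 × 4,668 × 35 / 22.5) ≈ 120.51.
Cost at Q* = (D/Q*)S + (Q*/2)H = √(2DSH) ≈ $2,711.48.
Cost at Q = 350: (4,668/350)×35 + (350/2)×22.5 = $466.80 + $3,937.50 = $4,404.30.
Excess = $4,404.30 − $2,711.48 = $1,692.82.

Extra cost ≈ $1,693 per year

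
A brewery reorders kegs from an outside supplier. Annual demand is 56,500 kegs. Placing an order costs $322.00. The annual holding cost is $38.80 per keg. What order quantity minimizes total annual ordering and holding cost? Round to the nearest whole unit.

Q* ≈ 968 kegs

EOQ = √(2DS / H) = √(2 × 56,500 × 322 / 38.8).
= √(36,386,000 / 38.8) = √937,783.5052 ≈ 968.392.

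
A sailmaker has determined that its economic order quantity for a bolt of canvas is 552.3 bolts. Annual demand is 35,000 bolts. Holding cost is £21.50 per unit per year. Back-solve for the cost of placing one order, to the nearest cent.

Invert the EOQ relation Q*² = 2DS/H.
From Q* = √(2DS/H): S = Q*²H / (2D) = 552.3² × 21.5 / (2 × 35,000) = 93.6894.

S ≈ £93.69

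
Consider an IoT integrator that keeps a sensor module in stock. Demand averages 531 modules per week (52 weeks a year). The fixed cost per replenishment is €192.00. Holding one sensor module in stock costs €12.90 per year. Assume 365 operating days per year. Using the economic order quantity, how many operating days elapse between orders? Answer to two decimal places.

T ≈ 11.98 days

Annual demand D = 531 × 52 = 27,612.
Q* = √(2DS/H) = √(2 × 27,612 × 192 / 12.9) ≈ 906.61.
Cycle time = Q*/D × 365 = 906.61 / 27,612 × 365 ≈ 11.984 days.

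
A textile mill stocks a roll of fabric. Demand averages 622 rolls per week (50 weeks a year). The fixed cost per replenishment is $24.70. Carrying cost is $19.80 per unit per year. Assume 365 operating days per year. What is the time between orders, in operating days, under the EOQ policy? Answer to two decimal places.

T ≈ 3.27 days

Annual demand D = 622 × 50 = 31,100.
The optimal lot size = √(2DS/H) = √(2 × 31,100 × 24.7 / 19.8) ≈ 278.56.
Cycle time = Q*/D × 365 = 278.56 / 31,100 × 365 ≈ 3.269 days.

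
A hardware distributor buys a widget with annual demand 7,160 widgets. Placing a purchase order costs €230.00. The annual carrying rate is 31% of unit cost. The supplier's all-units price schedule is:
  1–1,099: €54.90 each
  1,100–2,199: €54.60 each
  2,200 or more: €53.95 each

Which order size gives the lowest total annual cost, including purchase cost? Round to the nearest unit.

Q* ≈ 440 widgets

Holding cost per unit per year at price C is H = 0.31·C.
Candidates are each tier's EOQ (if it falls in that tier) and each price-break quantity.
EOQ at €54.90 = 439.9 (feasible in tier 1): TC = 7,160×€54.90 + (7,160/439.9)×230 + (439.9/2)×0.31×€54.90 = €400,570.91.
EOQ at €54.60 = 441.1 < 1100, so use break Q=1100: TC = 7,160×€54.60 + (7,160/1100.0)×230 + (1100.0/2)×0.31×€54.60 = €401,742.39.
EOQ at €53.95 = 443.8 < 2200, so use break Q=2200: TC = 7,160×€53.95 + (7,160/2200.0)×230 + (2200.0/2)×0.31×€53.95 = €405,427.50.
Lowest total cost is €400,570.91 at Q = 439.9.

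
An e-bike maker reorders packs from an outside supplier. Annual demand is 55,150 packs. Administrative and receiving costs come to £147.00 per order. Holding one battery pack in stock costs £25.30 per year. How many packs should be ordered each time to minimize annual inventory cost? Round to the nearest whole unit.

EOQ = √(2DS / H) = √(2 × 55,150 × 147 / 25.3).
= √(16,214,100 / 25.3) = √640,873.5178 ≈ 800.546.

Q* ≈ 801 packs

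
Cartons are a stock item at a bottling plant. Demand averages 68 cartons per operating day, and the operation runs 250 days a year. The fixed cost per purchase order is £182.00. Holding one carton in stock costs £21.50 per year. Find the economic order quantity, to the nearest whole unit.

Q* ≈ 536 cartons

Annual demand D = 68 × 250 = 17,000.
EOQ = √(2DS / H) = √(2 × 17,000 × 182 / 21.5).
= √(6,188,000 / 21.5) = √287,813.9535 ≈ 536.483.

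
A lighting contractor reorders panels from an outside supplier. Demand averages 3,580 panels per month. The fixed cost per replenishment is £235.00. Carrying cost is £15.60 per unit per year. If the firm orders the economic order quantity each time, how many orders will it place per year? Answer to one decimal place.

Annual demand D = 3,580 × 12 = 42,960.
The optimal lot size = √(2DS/H) = √(2 × 42,960 × 235 / 15.6) ≈ 1137.68.
Orders per year = D / Q* = 42,960 / 1137.68 ≈ 37.761.

N ≈ 37.8 orders per year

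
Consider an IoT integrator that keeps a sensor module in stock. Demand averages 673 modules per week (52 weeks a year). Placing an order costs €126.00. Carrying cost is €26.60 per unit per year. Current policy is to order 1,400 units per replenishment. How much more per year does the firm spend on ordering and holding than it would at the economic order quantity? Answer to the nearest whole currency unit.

Extra cost ≈ €6,453 per year

Annual demand D = 673 × 52 = 34,996.
EOQ = √(2DS/H) = √(2 × 34,996 × 126 / 26.6) ≈ 575.80.
Cost at Q* = (D/Q*)S + (Q*/2)H = √(2DSH) ≈ €15,316.17.
Cost at Q = 1,400: (34,996/1,400)×126 + (1,400/2)×26.6 = €3,149.64 + €18,620.00 = €21,769.64.
Excess = €21,769.64 − €15,316.17 = €6,453.47.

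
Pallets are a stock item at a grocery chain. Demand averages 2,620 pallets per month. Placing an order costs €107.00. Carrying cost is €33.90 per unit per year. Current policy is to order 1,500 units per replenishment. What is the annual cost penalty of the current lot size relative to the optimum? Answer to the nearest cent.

Extra cost ≈ €12,565.25 per year

Annual demand D = 2,620 × 12 = 31,440.
EOQ = √(2DS/H) = √(2 × 31,440 × 107 / 33.9) ≈ 445.50.
Cost at Q* = (D/Q*)S + (Q*/2)H = √(2DSH) ≈ €15,102.47.
Cost at Q = 1,500: (31,440/1,500)×107 + (1,500/2)×33.9 = €2,242.72 + €25,425.00 = €27,667.72.
Excess = €27,667.72 − €15,102.47 = €12,565.25.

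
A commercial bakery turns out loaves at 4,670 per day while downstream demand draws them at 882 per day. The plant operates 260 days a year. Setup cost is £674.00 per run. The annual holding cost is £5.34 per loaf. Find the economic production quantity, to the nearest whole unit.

Q* ≈ 8,448 loaves

Annual demand D = 882 × 260 = 229,320.
Production build-up factor (1 − d/p) = 1 − 882/4,670 = 0.8111.
Q* = √(2DS / (H(1 − d/p))) = √(2 × 229,320 × 674 / (5.34 × 0.8111)).
= √(309,123,360 / 4.3315) ≈ 8447.900.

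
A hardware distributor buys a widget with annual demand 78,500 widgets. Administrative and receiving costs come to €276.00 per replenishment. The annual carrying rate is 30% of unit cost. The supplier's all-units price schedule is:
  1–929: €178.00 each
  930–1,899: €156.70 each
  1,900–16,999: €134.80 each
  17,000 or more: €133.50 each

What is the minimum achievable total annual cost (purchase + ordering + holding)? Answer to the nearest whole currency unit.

Holding cost per unit per year at price C is H = 0.30·C.
For each price level, check whether its EOQ is feasible; otherwise the best quantity at that price is the breakpoint.
EOQ at €178.00 = 900.8 (feasible in tier 1): TC = 78,500×€178.00 + (78,500/900.8)×276 + (900.8/2)×0.30×€178.00 = €14,021,103.31.
EOQ at €156.70 = 960.1 (feasible in tier 2): TC = 78,500×€156.70 + (78,500/960.1)×276 + (960.1/2)×0.30×€156.70 = €12,346,083.55.
EOQ at €134.80 = 1035.1 < 1900, so use break Q=1900: TC = 78,500×€134.80 + (78,500/1900.0)×276 + (1900.0/2)×0.30×€134.80 = €10,631,621.16.
EOQ at €133.50 = 1040.2 < 17000, so use break Q=17000: TC = 78,500×€133.50 + (78,500/17000.0)×276 + (17000.0/2)×0.30×€133.50 = €10,821,449.47.
Lowest total cost among the candidates is at Q = 1900.0.

TC* ≈ €10,631,621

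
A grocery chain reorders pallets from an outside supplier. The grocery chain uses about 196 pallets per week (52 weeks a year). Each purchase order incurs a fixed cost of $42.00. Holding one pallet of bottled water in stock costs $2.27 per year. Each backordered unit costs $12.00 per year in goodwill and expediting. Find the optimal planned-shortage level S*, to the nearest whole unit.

S* ≈ 107 pallets

Annual demand D = 196 × 52 = 10,192.
With planned backorders, Q* = √(2DS/H) · √((H+B)/B).
√(2DS/H) = √(2 × 10,192 × 42 / 2.27) = 614.124.
√((H+B)/B) = √((2.27+12)/12) = 1.0905.
Q* ≈ 669.696.
S* = Q* · H/(H+B) = 669.696 × 2.27/14.27 ≈ 106.532.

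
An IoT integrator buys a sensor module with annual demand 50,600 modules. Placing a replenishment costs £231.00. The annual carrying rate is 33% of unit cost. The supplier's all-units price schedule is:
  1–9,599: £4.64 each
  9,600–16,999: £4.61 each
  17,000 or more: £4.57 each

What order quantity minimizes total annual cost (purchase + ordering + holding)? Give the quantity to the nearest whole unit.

Q* ≈ 3,907 modules

Holding cost per unit per year at price C is H = 0.33·C.
Evaluate total cost at each tier's feasible EOQ or, if the EOQ is below the tier, at the tier's minimum quantity.
EOQ at £4.64 = 3907.3 (feasible in tier 1): TC = 50,600×£4.64 + (50,600/3907.3)×231 + (3907.3/2)×0.33×£4.64 = £240,766.91.
EOQ at £4.61 = 3920.0 < 9600, so use break Q=9600: TC = 50,600×£4.61 + (50,600/9600.0)×231 + (9600.0/2)×0.33×£4.61 = £241,785.80.
EOQ at £4.57 = 3937.1 < 17000, so use break Q=17000: TC = 50,600×£4.57 + (50,600/17000.0)×231 + (17000.0/2)×0.33×£4.57 = £244,748.41.
Lowest total cost is £240,766.91 at Q = 3907.3.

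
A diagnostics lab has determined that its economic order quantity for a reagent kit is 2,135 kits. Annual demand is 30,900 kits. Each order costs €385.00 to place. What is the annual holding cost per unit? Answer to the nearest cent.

The basic EOQ model gives Q* = √(2DS/H); rearrange for the unknown.
From Q* = √(2DS/H): H = 2DS / Q*² = 2 × 30,900 × 385 / 2,135² = 5.2198.

H ≈ €5.22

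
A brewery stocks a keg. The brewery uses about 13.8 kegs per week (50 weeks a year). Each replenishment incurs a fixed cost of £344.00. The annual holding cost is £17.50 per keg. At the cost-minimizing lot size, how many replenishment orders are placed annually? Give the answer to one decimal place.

Annual demand D = 13.8 × 50 = 690.
Q* = √(2DS/H) = √(2 × 690 × 344 / 17.5) ≈ 164.70.
Orders per year = D / Q* = 690 / 164.70 ≈ 4.189.

N ≈ 4.2 orders per year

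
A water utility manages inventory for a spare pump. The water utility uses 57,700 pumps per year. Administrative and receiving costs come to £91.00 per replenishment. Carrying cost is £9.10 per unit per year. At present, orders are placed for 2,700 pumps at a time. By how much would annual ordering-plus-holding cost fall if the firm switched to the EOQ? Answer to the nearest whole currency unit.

EOQ = √(2DS/H) = √(2 × 57,700 × 91 / 9.1) ≈ 1074.24.
Cost at Q* = (D/Q*)S + (Q*/2)H = √(2DSH) ≈ £9,775.62.
Cost at Q = 2,700: (57,700/2,700)×91 + (2,700/2)×9.1 = £1,944.70 + £12,285.00 = £14,229.70.
Excess = £14,229.70 − £9,775.62 = £4,454.08.

Extra cost ≈ £4,454 per year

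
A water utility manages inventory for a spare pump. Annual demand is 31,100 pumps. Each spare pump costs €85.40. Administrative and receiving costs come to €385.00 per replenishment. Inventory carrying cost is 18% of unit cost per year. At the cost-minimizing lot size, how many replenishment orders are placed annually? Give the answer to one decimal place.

Holding cost H = 0.18 × €85.40 = €15.3720 per unit per year.
EOQ = √(2DS/H) = √(2 × 31,100 × 385 / 15.372) ≈ 1248.13.
Orders per year = D / Q* = 31,100 / 1248.13 ≈ 24.917.

N ≈ 24.9 orders per year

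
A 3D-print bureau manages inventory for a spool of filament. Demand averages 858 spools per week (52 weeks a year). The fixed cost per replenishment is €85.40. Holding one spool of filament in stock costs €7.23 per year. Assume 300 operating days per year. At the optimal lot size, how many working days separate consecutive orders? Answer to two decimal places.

T ≈ 6.90 days

Annual demand D = 858 × 52 = 44,616.
The optimal lot size = √(2DS/H) = √(2 × 44,616 × 85.4 / 7.23) ≈ 1026.64.
Cycle time = Q*/D × 300 = 1026.64 / 44,616 × 300 ≈ 6.903 days.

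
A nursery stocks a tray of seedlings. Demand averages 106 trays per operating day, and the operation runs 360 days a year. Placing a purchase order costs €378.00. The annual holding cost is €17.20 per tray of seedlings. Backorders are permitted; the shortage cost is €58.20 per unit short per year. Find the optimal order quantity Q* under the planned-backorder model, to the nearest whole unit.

Q* ≈ 1,474 trays

Annual demand D = 106 × 360 = 38,160.
With planned backorders, Q* = √(2DS/H) · √((H+B)/B).
√(2DS/H) = √(2 × 38,160 × 378 / 17.2) = 1295.093.
√((H+B)/B) = √((17.2+58.2)/58.2) = 1.1382.
Q* ≈ 1474.094.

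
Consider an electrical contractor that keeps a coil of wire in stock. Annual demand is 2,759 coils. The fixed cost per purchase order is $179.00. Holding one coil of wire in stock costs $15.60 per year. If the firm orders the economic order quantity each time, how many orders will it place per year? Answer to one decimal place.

Q* = √(2DS/H) = √(2 × 2,759 × 179 / 15.6) ≈ 251.63.
Orders per year = D / Q* = 2,759 / 251.63 ≈ 10.965.

N ≈ 11.0 orders per year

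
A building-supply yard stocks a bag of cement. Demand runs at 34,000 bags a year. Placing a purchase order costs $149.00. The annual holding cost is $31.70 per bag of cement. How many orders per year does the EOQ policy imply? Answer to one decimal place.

The optimal lot size = √(2DS/H) = √(2 × 34,000 × 149 / 31.7) ≈ 565.35.
Orders per year = D / Q* = 34,000 / 565.35 ≈ 60.140.

N ≈ 60.1 orders per year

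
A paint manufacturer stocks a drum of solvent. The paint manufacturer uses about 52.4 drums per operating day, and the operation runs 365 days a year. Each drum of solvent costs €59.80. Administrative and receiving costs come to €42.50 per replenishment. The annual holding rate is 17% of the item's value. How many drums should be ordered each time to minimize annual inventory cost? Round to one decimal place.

Q* ≈ 399.9 drums

Annual demand D = 52.4 × 365 = 19,126.
Holding cost H = 0.17 × €59.80 = €10.1660 per unit per year.
EOQ = √(2DS / H) = √(2 × 19,126 × 42.5 / 10.166).
= √(1,625,710 / 10.166) = √159,916.388 ≈ 399.895.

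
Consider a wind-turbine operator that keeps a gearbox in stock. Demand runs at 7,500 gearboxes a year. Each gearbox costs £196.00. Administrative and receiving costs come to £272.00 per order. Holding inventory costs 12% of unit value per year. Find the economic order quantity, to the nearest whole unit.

Q* ≈ 416 gearboxes

Holding cost H = 0.12 × £196.00 = £23.5200 per unit per year.
EOQ = √(2DS / H) = √(2 × 7,500 × 272 / 23.52).
= √(4,080,000 / 23.52) = √173,469.3878 ≈ 416.497.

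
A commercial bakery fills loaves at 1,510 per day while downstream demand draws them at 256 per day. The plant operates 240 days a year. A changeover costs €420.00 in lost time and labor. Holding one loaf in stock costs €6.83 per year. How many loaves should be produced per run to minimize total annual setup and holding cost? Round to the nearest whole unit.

Annual demand D = 256 × 240 = 61,440.
Production build-up factor (1 − d/p) = 1 − 256/1,510 = 0.8305.
Q* = √(2DS / (H(1 − d/p))) = √(2 × 61,440 × 420 / (6.83 × 0.8305)).
= √(51,609,600 / 5.6721) ≈ 3016.439.

Q* ≈ 3,016 loaves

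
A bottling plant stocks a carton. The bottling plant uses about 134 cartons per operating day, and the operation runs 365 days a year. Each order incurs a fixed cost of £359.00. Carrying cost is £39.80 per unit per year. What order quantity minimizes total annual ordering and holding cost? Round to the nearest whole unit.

Q* ≈ 939 cartons

Annual demand D = 134 × 365 = 48,910.
EOQ = √(2DS / H) = √(2 × 48,910 × 359 / 39.8).
= √(35,117,380 / 39.8) = √882,346.2312 ≈ 939.333.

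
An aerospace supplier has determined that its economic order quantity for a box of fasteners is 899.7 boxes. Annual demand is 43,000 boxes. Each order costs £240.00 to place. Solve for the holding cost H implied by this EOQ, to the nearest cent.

Invert the EOQ relation Q*² = 2DS/H.
From Q* = √(2DS/H): H = 2DS / Q*² = 2 × 43,000 × 240 / 899.7² = 25.4985.

H ≈ £25.50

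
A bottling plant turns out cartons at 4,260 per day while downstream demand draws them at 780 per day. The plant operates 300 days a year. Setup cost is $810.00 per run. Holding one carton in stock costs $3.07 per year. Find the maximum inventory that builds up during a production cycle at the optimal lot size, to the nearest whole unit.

I_max ≈ 10,043 cartons

Annual demand D = 780 × 300 = 234,000.
Production build-up factor (1 − d/p) = 1 − 780/4,260 = 0.8169.
Q* = √(2DS / (H(1 − d/p))) = √(2 × 234,000 × 810 / (3.07 × 0.8169)).
= √(379,080,000 / 2.5079) ≈ 12294.516.
Maximum inventory = Q*(1 − d/p) = 12294.516 × 0.8169 ≈ 10043.407.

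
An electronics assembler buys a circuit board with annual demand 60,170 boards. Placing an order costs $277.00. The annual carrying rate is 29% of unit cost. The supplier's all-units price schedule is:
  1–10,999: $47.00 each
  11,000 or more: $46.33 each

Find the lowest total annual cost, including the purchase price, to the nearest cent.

TC* ≈ $2,849,305.37

Holding cost per unit per year at price C is H = 0.29·C.
For each price level, check whether its EOQ is feasible; otherwise the best quantity at that price is the breakpoint.
EOQ at $47.00 = 1563.9 (feasible in tier 1): TC = 60,170×$47.00 + (60,170/1563.9)×277 + (1563.9/2)×0.29×$47.00 = $2,849,305.37.
EOQ at $46.33 = 1575.1 < 11000, so use break Q=11000: TC = 60,170×$46.33 + (60,170/11000.0)×277 + (11000.0/2)×0.29×$46.33 = $2,863,087.64.
Lowest total cost among the candidates is at Q = 1563.9.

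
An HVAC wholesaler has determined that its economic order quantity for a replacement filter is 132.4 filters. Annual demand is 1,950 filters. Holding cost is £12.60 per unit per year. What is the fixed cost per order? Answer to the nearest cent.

Invert the EOQ relation Q*² = 2DS/H.
From Q* = √(2DS/H): S = Q*²H / (2D) = 132.4² × 12.6 / (2 × 1,950) = 56.6346.

S ≈ £56.63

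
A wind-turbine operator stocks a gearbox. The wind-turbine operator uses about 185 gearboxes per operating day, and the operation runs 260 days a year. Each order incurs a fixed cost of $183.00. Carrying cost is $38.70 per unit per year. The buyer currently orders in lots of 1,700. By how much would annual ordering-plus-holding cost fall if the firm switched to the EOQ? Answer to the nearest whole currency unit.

Annual demand D = 185 × 260 = 48,100.
EOQ = √(2DS/H) = √(2 × 48,100 × 183 / 38.7) ≈ 674.46.
Cost at Q* = (D/Q*)S + (Q*/2)H = √(2DSH) ≈ $26,101.69.
Cost at Q = 1,700: (48,100/1,700)×183 + (1,700/2)×38.7 = $5,177.82 + $32,895.00 = $38,072.82.
Excess = $38,072.82 − $26,101.69 = $11,971.14.

Extra cost ≈ $11,971 per year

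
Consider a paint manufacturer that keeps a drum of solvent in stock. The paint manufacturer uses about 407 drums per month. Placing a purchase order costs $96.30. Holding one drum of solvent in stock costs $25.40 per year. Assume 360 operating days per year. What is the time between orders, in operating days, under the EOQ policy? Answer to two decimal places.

Annual demand D = 407 × 12 = 4,884.
The optimal lot size = √(2DS/H) = √(2 × 4,884 × 96.3 / 25.4) ≈ 192.44.
Cycle time = Q*/D × 360 = 192.44 / 4,884 × 360 ≈ 14.185 days.

T ≈ 14.18 days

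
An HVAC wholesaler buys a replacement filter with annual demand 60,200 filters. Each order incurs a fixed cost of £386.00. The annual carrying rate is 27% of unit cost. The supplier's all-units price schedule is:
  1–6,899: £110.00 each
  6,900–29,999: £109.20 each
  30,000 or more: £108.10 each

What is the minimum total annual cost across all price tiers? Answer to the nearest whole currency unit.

Holding cost per unit per year at price C is H = 0.27·C.
For each price level, check whether its EOQ is feasible; otherwise the best quantity at that price is the breakpoint.
EOQ at £110.00 = 1250.9 (feasible in tier 1): TC = 60,200×£110.00 + (60,200/1250.9)×386 + (1250.9/2)×0.27×£110.00 = £6,659,152.25.
EOQ at £109.20 = 1255.5 < 6900, so use break Q=6900: TC = 60,200×£109.20 + (60,200/6900.0)×386 + (6900.0/2)×0.27×£109.20 = £6,678,927.51.
EOQ at £108.10 = 1261.9 < 30000, so use break Q=30000: TC = 60,200×£108.10 + (60,200/30000.0)×386 + (30000.0/2)×0.27×£108.10 = £6,946,199.57.
Lowest total cost among the candidates is at Q = 1250.9.

TC* ≈ £6,659,152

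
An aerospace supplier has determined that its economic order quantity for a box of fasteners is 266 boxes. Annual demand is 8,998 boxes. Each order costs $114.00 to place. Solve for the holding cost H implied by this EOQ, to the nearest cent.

H ≈ $28.99

Squaring Q* = √(2DS/H) gives Q*² = 2DS/H.
From Q* = √(2DS/H): H = 2DS / Q*² = 2 × 8,998 × 114 / 266² = 28.9946.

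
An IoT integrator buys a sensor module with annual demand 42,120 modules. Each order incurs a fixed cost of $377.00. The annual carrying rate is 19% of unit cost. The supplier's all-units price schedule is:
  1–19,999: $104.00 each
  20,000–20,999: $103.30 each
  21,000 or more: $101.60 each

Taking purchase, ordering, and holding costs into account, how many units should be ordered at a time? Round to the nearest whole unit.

Q* ≈ 1,268 modules

Holding cost per unit per year at price C is H = 0.19·C.
Evaluate total cost at each tier's feasible EOQ or, if the EOQ is below the tier, at the tier's minimum quantity.
EOQ at $104.00 = 1267.8 (feasible in tier 1): TC = 42,120×$104.00 + (42,120/1267.8)×377 + (1267.8/2)×0.19×$104.00 = $4,405,530.90.
EOQ at $103.30 = 1272.0 < 20000, so use break Q=20000: TC = 42,120×$103.30 + (42,120/20000.0)×377 + (20000.0/2)×0.19×$103.30 = $4,548,059.96.
EOQ at $101.60 = 1282.6 < 21000, so use break Q=21000: TC = 42,120×$101.60 + (42,120/21000.0)×377 + (21000.0/2)×0.19×$101.60 = $4,482,840.15.
Lowest total cost is $4,405,530.90 at Q = 1267.8.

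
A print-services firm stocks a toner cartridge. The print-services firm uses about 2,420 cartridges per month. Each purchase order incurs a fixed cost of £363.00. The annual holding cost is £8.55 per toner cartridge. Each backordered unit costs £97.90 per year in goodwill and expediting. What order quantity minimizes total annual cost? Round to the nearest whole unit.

Q* ≈ 1,637 cartridges

Annual demand D = 2,420 × 12 = 29,040.
With planned backorders, Q* = √(2DS/H) · √((H+B)/B).
√(2DS/H) = √(2 × 29,040 × 363 / 8.55) = 1570.303.
√((H+B)/B) = √((8.55+97.9)/97.9) = 1.0428.
Q* ≈ 1637.439.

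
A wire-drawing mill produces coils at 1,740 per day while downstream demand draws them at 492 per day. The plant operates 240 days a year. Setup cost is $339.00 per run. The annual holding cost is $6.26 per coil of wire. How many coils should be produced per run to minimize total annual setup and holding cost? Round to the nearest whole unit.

Q* ≈ 4,223 coils

Annual demand D = 492 × 240 = 118,080.
Production build-up factor (1 − d/p) = 1 − 492/1,740 = 0.7172.
Q* = √(2DS / (H(1 − d/p))) = √(2 × 118,080 × 339 / (6.26 × 0.7172)).
= √(80,058,240 / 4.4899) ≈ 4222.632.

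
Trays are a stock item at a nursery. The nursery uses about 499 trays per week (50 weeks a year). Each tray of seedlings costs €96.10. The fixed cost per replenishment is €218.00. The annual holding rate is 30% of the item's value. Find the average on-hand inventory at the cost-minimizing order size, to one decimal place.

Annual demand D = 499 × 50 = 24,950.
Holding cost H = 0.30 × €96.10 = €28.8300 per unit per year.
Q* = √(2DS/H) = √(2 × 24,950 × 218 / 28.83) ≈ 614.27.
Average inventory = Q*/2 ≈ 614.27 / 2 = 307.133.

Average inventory ≈ 307.1 trays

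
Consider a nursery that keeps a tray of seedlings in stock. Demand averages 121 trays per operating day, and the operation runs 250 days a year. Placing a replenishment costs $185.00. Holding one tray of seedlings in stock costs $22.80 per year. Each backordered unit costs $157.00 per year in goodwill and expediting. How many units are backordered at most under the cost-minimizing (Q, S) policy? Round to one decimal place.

S* ≈ 95.1 trays

Annual demand D = 121 × 250 = 30,250.
With planned backorders, Q* = √(2DS/H) · √((H+B)/B).
√(2DS/H) = √(2 × 30,250 × 185 / 22.8) = 700.642.
√((H+B)/B) = √((22.8+157)/157) = 1.0702.
Q* ≈ 749.793.
S* = Q* · H/(H+B) = 749.793 × 22.8/179.8 ≈ 95.079.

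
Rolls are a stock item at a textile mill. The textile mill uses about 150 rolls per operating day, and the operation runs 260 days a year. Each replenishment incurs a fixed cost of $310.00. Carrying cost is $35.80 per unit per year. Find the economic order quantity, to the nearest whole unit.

Q* ≈ 822 rolls

Annual demand D = 150 × 260 = 39,000.
EOQ = √(2DS / H) = √(2 × 39,000 × 310 / 35.8).
= √(24,180,000 / 35.8) = √675,418.9944 ≈ 821.839.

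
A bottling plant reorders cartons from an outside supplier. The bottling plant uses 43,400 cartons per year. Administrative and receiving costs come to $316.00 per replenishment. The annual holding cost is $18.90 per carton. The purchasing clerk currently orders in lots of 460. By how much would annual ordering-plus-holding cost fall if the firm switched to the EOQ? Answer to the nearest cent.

EOQ = √(2DS/H) = √(2 × 43,400 × 316 / 18.9) ≈ 1204.68.
Cost at Q* = (D/Q*)S + (Q*/2)H = √(2DSH) ≈ $22,768.49.
Cost at Q = 460: (43,400/460)×316 + (460/2)×18.9 = $29,813.91 + $4,347.00 = $34,160.91.
Excess = $34,160.91 − $22,768.49 = $11,392.42.

Extra cost ≈ $11,392.42 per year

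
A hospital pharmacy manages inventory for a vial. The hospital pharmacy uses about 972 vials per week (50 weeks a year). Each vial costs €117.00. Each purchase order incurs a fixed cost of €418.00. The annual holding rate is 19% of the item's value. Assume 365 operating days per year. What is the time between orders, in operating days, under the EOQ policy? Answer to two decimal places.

T ≈ 10.15 days

Annual demand D = 972 × 50 = 48,600.
Holding cost H = 0.19 × €117.00 = €22.2300 per unit per year.
EOQ = √(2DS/H) = √(2 × 48,600 × 418 / 22.23) ≈ 1351.92.
Cycle time = Q*/D × 365 = 1351.92 / 48,600 × 365 ≈ 10.153 days.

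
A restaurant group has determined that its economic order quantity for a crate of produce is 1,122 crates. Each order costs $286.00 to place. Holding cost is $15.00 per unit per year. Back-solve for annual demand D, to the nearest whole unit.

Squaring Q* = √(2DS/H) gives Q*² = 2DS/H.
From Q* = √(2DS/H): D = Q*²H / (2S) = 1,122² × 15 / (2 × 286) = 33012.692.

D ≈ 33,013 crates per year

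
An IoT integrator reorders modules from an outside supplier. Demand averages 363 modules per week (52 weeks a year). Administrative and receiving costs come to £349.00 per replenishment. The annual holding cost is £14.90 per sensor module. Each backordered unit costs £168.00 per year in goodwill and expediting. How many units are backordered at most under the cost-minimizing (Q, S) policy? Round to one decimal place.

S* ≈ 79.9 modules

Annual demand D = 363 × 52 = 18,876.
With planned backorders, Q* = √(2DS/H) · √((H+B)/B).
√(2DS/H) = √(2 × 18,876 × 349 / 14.9) = 940.350.
√((H+B)/B) = √((14.9+168)/168) = 1.0434.
Q* ≈ 981.164.
S* = Q* · H/(H+B) = 981.164 × 14.9/182.9 ≈ 79.931.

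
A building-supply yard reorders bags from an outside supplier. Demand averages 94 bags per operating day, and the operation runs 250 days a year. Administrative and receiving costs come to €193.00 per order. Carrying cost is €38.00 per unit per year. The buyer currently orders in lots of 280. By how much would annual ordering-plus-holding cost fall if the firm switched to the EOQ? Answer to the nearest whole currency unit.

Extra cost ≈ €2,952 per year

Annual demand D = 94 × 250 = 23,500.
EOQ = √(2DS/H) = √(2 × 23,500 × 193 / 38) ≈ 488.58.
Cost at Q* = (D/Q*)S + (Q*/2)H = √(2DSH) ≈ €18,566.04.
Cost at Q = 280: (23,500/280)×193 + (280/2)×38 = €16,198.21 + €5,320.00 = €21,518.21.
Excess = €21,518.21 − €18,566.04 = €2,952.17.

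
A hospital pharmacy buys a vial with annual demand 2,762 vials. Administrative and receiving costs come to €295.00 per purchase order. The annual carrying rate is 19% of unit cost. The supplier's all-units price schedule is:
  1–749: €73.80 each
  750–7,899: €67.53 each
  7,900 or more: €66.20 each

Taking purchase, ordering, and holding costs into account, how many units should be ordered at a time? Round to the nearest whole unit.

Holding cost per unit per year at price C is H = 0.19·C.
Evaluate total cost at each tier's feasible EOQ or, if the EOQ is below the tier, at the tier's minimum quantity.
EOQ at €73.80 = 340.9 (feasible in tier 1): TC = 2,762×€73.80 + (2,762/340.9)×295 + (340.9/2)×0.19×€73.80 = €208,615.76.
EOQ at €67.53 = 356.4 < 750, so use break Q=750: TC = 2,762×€67.53 + (2,762/750.0)×295 + (750.0/2)×0.19×€67.53 = €192,415.76.
EOQ at €66.20 = 359.9 < 7900, so use break Q=7900: TC = 2,762×€66.20 + (2,762/7900.0)×295 + (7900.0/2)×0.19×€66.20 = €232,630.64.
Lowest total cost is €192,415.76 at Q = 750.0.

Q* ≈ 750 vials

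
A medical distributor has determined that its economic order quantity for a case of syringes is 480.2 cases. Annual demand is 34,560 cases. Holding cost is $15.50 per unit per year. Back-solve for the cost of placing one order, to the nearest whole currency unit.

S ≈ $52

Squaring Q* = √(2DS/H) gives Q*² = 2DS/H.
From Q* = √(2DS/H): S = Q*²H / (2D) = 480.2² × 15.5 / (2 × 34,560) = 51.7097.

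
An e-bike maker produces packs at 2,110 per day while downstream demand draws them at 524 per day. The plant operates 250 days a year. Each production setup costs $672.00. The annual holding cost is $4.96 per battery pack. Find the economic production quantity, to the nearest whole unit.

Q* ≈ 6,872 packs

Annual demand D = 524 × 250 = 131,000.
Production build-up factor (1 − d/p) = 1 − 524/2,110 = 0.7517.
Q* = √(2DS / (H(1 − d/p))) = √(2 × 131,000 × 672 / (4.96 × 0.7517)).
= √(176,064,000 / 3.7282) ≈ 6872.015.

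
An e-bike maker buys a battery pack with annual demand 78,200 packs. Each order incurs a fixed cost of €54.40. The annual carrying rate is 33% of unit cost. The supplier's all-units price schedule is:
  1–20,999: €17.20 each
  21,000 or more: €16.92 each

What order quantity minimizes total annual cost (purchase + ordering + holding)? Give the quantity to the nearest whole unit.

Holding cost per unit per year at price C is H = 0.33·C.
Evaluate total cost at each tier's feasible EOQ or, if the EOQ is below the tier, at the tier's minimum quantity.
EOQ at €17.20 = 1224.3 (feasible in tier 1): TC = 78,200×€17.20 + (78,200/1224.3)×54.4 + (1224.3/2)×0.33×€17.20 = €1,351,989.27.
EOQ at €16.92 = 1234.4 < 21000, so use break Q=21000: TC = 78,200×€16.92 + (78,200/21000.0)×54.4 + (21000.0/2)×0.33×€16.92 = €1,381,974.38.
Lowest total cost is €1,351,989.27 at Q = 1224.3.

Q* ≈ 1,224 packs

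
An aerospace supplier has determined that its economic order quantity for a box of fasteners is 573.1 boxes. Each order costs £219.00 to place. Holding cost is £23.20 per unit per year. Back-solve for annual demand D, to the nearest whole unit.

The basic EOQ model gives Q* = √(2DS/H); rearrange for the unknown.
From Q* = √(2DS/H): D = Q*²H / (2S) = 573.1² × 23.2 / (2 × 219) = 17397.013.

D ≈ 17,397 boxes per year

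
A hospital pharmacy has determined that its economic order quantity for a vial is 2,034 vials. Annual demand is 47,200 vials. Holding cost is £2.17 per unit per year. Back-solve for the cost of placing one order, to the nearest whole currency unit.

Invert the EOQ relation Q*² = 2DS/H.
From Q* = √(2DS/H): S = Q*²H / (2D) = 2,034² × 2.17 / (2 × 47,200) = 95.1020.

S ≈ £95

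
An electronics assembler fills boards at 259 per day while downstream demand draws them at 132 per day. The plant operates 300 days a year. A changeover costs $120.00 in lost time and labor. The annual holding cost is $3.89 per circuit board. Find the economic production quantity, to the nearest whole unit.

Annual demand D = 132 × 300 = 39,600.
Production build-up factor (1 − d/p) = 1 − 132/259 = 0.4903.
Q* = √(2DS / (H(1 − d/p))) = √(2 × 39,600 × 120 / (3.89 × 0.4903)).
= √(9,504,000 / 1.9075) ≈ 2232.166.

Q* ≈ 2,232 boards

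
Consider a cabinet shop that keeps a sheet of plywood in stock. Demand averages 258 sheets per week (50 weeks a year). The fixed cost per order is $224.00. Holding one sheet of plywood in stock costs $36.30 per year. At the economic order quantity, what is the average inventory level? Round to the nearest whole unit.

Annual demand D = 258 × 50 = 12,900.
EOQ = √(2DS/H) = √(2 × 12,900 × 224 / 36.3) ≈ 399.01.
Average inventory = Q*/2 ≈ 399.01 / 2 = 199.504.

Average inventory ≈ 200 sheets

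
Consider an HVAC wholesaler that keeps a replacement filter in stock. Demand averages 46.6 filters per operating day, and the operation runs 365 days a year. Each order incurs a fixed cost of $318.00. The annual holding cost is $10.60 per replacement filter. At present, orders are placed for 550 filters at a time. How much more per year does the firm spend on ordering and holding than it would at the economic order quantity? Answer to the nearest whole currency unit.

Annual demand D = 46.6 × 365 = 17,009.
EOQ = √(2DS/H) = √(2 × 17,009 × 318 / 10.6) ≈ 1010.22.
Cost at Q* = (D/Q*)S + (Q*/2)H = √(2DSH) ≈ $10,708.31.
Cost at Q = 550: (17,009/550)×318 + (550/2)×10.6 = $9,834.29 + $2,915.00 = $12,749.29.
Excess = $12,749.29 − $10,708.31 = $2,040.99.

Extra cost ≈ $2,041 per year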